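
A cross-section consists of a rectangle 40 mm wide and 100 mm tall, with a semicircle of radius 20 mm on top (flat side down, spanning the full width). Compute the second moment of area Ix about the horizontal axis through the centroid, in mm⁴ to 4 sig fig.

Decompose the section into non-overlapping parts with the origin at the bottom-left of its bounding rectangle.
Rectangular body: 40 × 100, A = 4 000 mm², y = 50 mm, Ī = 3 333 333 mm⁴.
Semicircular cap: semicircle r = 20, A = 628.319 mm², y = 108.488 mm, Ī = 17561.1 mm⁴.
Centroid: ȳ = ΣA·y / ΣA = 57.9401 mm.
Transfer each piece to the horizontal axis through the centroid using Ī + A·d² with d = y − 57.9401:
  rectangular body: d = -7.94009 mm → contributes +3 585 513 mm⁴
  semicircular cap: d = 50.5482 mm → contributes +1 622 989 mm⁴
Total I = 5 208 502 mm⁴.

Ix ≈ 5.209 × 10⁶ mm⁴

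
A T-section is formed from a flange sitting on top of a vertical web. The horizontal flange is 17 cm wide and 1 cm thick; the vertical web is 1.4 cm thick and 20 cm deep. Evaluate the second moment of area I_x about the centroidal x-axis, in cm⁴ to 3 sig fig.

Break the section into simple shapes (no overlaps), measuring from the bottom-left corner of the bounding box.
Flange: 17 × 1, A = 17 cm², y = 20.5 cm, Ī = 1.4167 cm⁴.
Web: 1.4 × 20, A = 28 cm², y = 10 cm, Ī = 933.33 cm⁴.
Centroid: ȳ = ΣA·y / ΣA = 13.967 cm.
Transfer each piece to the centroidal x-axis using Ī + A·d² with d = y − 13.967:
  flange: d = 6.5333 cm → contributes +727.05 cm⁴
  web: d = -3.9667 cm → contributes +1373.9 cm⁴
Total I = 2 101 cm⁴.

I_x ≈ 2100 cm⁴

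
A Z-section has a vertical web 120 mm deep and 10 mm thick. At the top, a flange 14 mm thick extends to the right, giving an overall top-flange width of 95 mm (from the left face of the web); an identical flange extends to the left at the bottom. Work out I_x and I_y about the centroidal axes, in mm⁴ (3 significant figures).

I_x ≈ 8.16 × 10⁶ mm⁴, I_y ≈ 6.81 × 10⁶ mm⁴

Treat the section as a set of non-overlapping primitives; coordinates are from the bounding-box lower-left.
Web: 10 × 120, A = 1 200 mm², y = 60 mm, Ī = 1 440 000 mm⁴.
Top flange (beyond web): 85 × 14, A = 1 190 mm², y = 113 mm, Ī = 19 437 mm⁴.
Bottom flange (beyond web): 85 × 14, A = 1 190 mm², y = 7 mm, Ī = 19 437 mm⁴.
Centroid: ȳ = ΣA·y / ΣA = 60 mm.
Transfer each piece to the centroidal x-axis using Ī + A·d² with d = y − 60:
  web: d = 0 mm → contributes +1 440 000 mm⁴
  top flange (beyond web): d = 53 mm → contributes +3 362 147 mm⁴
  bottom flange (beyond web): d = -53 mm → contributes +3 362 147 mm⁴
Total I = 8 164 293 mm⁴.
For the y-axis: x̄ = 90 mm.
Repeating about the centroidal y-axis gives I_y = 6 812 833 mm⁴.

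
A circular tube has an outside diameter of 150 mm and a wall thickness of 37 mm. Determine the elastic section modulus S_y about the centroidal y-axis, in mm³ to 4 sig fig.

S_y ≈ 3.095 × 10⁵ mm³

Decompose the section into non-overlapping parts with the origin at the bottom-left of its bounding rectangle.
Outer circle: ⌀150, A = 17671.5 mm², x = 75 mm, Ī = 24 850 489 mm⁴.
Bore (subtracted): ⌀76, A = 4536.46 mm², x = 75 mm, Ī = 1 637 662 mm⁴.
By symmetry the centroid is at mid-width, x̄ = 75 mm.
All pieces are centred on the centroidal y-axis, so I = ΣĪ (holes subtracted) = 23 212 827 mm⁴.
Extreme fibre distance c = 75 mm; S = I/c = 309 504 mm³.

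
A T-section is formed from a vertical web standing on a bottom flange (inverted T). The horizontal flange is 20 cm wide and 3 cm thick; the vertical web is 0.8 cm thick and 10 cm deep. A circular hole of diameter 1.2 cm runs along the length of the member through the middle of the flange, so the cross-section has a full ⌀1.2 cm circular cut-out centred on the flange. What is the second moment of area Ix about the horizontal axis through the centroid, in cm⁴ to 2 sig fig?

Ix ≈ 410 cm⁴

Split into non-overlapping primitives; take the origin at the lower-left of the bounding box.
Flange: 20 × 3, A = 60 cm², y = 1.5 cm, Ī = 45 cm⁴.
Web: 0.8 × 10, A = 8 cm², y = 8 cm, Ī = 66.67 cm⁴.
Hole (subtracted): ⌀1.2, A = 1.131 cm², y = 1.5 cm, Ī = 0.1018 cm⁴.
Centroid: ȳ = ΣA·y / ΣA = 2.278 cm.
Transfer each piece to the horizontal axis through the centroid using Ī + A·d² with d = y − 2.278:
  flange: d = -0.7776 cm → contributes +81.28 cm⁴
  web: d = 5.722 cm → contributes +328.6 cm⁴
  hole: d = -0.7776 cm → contributes −0.7857 cm⁴
Total I = 409.1 cm⁴.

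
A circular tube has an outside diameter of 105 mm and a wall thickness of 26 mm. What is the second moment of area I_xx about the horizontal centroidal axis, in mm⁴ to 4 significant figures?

Treat the section as a set of non-overlapping primitives; coordinates are from the bounding-box lower-left.
Outer circle: ⌀105, A = 8659.01 mm², y = 52.5 mm, Ī = 5 966 602 mm⁴.
Bore (subtracted): ⌀53, A = 2206.18 mm², y = 52.5 mm, Ī = 387 323 mm⁴.
By symmetry the centroid is at mid-height, ȳ = 52.5 mm.
All pieces are centred on the horizontal centroidal axis, so I = ΣĪ (holes subtracted) = 5 579 279 mm⁴.

I_xx ≈ 5.579 × 10⁶ mm⁴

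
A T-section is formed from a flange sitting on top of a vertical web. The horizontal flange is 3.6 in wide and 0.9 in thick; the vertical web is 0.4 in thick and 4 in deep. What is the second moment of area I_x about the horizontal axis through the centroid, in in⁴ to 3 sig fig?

I_x ≈ 8.78 in⁴

Treat the section as a set of non-overlapping primitives; coordinates are from the bounding-box lower-left.
Flange: 3.6 × 0.9, A = 3.24 in², y = 4.45 in, Ī = 0.2187 in⁴.
Web: 0.4 × 4, A = 1.6 in², y = 2 in, Ī = 2.1333 in⁴.
Centroid: ȳ = ΣA·y / ΣA = 3.6401 in.
Transfer each piece to the horizontal axis through the centroid using Ī + A·d² with d = y − 3.6401:
  flange: d = 0.80992 in → contributes +2.344 in⁴
  web: d = -1.6401 in → contributes +6.4371 in⁴
Total I = 8.7812 in⁴.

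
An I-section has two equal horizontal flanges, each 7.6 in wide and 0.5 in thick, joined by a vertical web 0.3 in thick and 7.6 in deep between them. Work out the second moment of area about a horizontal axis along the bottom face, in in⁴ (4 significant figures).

I_base ≈ 318.5 in⁴

Treat the section as a set of non-overlapping primitives; coordinates are from the bounding-box lower-left.
Bottom flange: 7.6 × 0.5, A = 3.8 in², y = 0.25 in, Ī = 0.0791667 in⁴.
Web: 0.3 × 7.6, A = 2.28 in², y = 4.3 in, Ī = 10.9744 in⁴.
Top flange: 7.6 × 0.5, A = 3.8 in², y = 8.35 in, Ī = 0.0791667 in⁴.
Transfer each piece to the bottom edge using Ī + A·d² with d = y − 0:
  bottom flange: d = 0.25 in → contributes +0.316667 in⁴
  web: d = 4.3 in → contributes +53.1316 in⁴
  top flange: d = 8.35 in → contributes +265.025 in⁴
Total I = 318.473 in⁴.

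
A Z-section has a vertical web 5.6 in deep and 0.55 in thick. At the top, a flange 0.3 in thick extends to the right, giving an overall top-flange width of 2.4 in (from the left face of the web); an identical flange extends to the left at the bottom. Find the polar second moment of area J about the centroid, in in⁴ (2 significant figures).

Decompose the section into non-overlapping parts with the origin at the bottom-left of its bounding rectangle.
Web: 0.55 × 5.6, A = 3.08 in², y = 2.8 in, Ī = 8.049 in⁴.
Top flange (beyond web): 1.85 × 0.3, A = 0.555 in², y = 5.45 in, Ī = 0.004163 in⁴.
Bottom flange (beyond web): 1.85 × 0.3, A = 0.555 in², y = 0.15 in, Ī = 0.004163 in⁴.
Centroid: ȳ = ΣA·y / ΣA = 2.8 in.
Transfer each piece to the centroidal x-axis using Ī + A·d² with d = y − 2.8:
  web: d = 0 in → contributes +8.049 in⁴
  top flange (beyond web): d = 2.65 in → contributes +3.902 in⁴
  bottom flange (beyond web): d = -2.65 in → contributes +3.902 in⁴
Total I = 15.85 in⁴.
For the y-axis: x̄ = 2.125 in.
Repeating about the centroidal y-axis gives I_y = 1.993 in⁴.
Polar second moment: J = I_x + I_y = 17.84 in⁴.

J ≈ 18 in⁴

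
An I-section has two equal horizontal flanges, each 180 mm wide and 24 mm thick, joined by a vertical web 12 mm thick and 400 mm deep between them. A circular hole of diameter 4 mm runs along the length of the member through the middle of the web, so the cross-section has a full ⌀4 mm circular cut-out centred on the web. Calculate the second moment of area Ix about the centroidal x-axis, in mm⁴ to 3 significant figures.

Ix ≈ 4.53 × 10⁸ mm⁴

Split into non-overlapping primitives; take the origin at the lower-left of the bounding box.
Bottom flange: 180 × 24, A = 4 320 mm², y = 12 mm, Ī = 207 360 mm⁴.
Web: 12 × 400, A = 4 800 mm², y = 224 mm, Ī = 64 000 000 mm⁴.
Top flange: 180 × 24, A = 4 320 mm², y = 436 mm, Ī = 207 360 mm⁴.
Hole (subtracted): ⌀4, A = 12.566 mm², y = 224 mm, Ī = 12.566 mm⁴.
By symmetry the centroid is at mid-height, ȳ = 224 mm.
Transfer each piece to the centroidal x-axis using Ī + A·d² with d = y − 224:
  bottom flange: d = -212 mm → contributes +194 365 440 mm⁴
  web: d = 0 mm → contributes +64 000 000 mm⁴
  top flange: d = 212 mm → contributes +194 365 440 mm⁴
  hole: d = 0 mm → contributes −12.566 mm⁴
Total I = 452 730 867 mm⁴.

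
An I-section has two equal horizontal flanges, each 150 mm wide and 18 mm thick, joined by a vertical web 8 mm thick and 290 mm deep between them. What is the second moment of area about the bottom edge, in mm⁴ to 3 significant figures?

I_base ≈ 3.50 × 10⁸ mm⁴

Treat the section as a set of non-overlapping primitives; coordinates are from the bounding-box lower-left.
Bottom flange: 150 × 18, A = 2 700 mm², y = 9 mm, Ī = 72 900 mm⁴.
Web: 8 × 290, A = 2 320 mm², y = 163 mm, Ī = 16 259 333 mm⁴.
Top flange: 150 × 18, A = 2 700 mm², y = 317 mm, Ī = 72 900 mm⁴.
Transfer each piece to the bottom edge using Ī + A·d² with d = y − 0:
  bottom flange: d = 9 mm → contributes +291 600 mm⁴
  web: d = 163 mm → contributes +77 899 413 mm⁴
  top flange: d = 317 mm → contributes +271 393 200 mm⁴
Total I = 349 584 213 mm⁴.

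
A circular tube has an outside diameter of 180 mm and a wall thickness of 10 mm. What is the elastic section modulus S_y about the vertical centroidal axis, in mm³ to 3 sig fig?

Treat the section as a set of non-overlapping primitives; coordinates are from the bounding-box lower-left.
Outer circle: ⌀180, A = 25 447 mm², x = 90 mm, Ī = 51 529 974 mm⁴.
Bore (subtracted): ⌀160, A = 20 106 mm², x = 90 mm, Ī = 32 169 909 mm⁴.
By symmetry the centroid is at mid-width, x̄ = 90 mm.
All pieces are centred on the vertical centroidal axis, so I = ΣĪ (holes subtracted) = 19 360 065 mm⁴.
Extreme fibre distance c = 90 mm; S = I/c = 215 112 mm³.

S_y ≈ 2.15 × 10⁵ mm³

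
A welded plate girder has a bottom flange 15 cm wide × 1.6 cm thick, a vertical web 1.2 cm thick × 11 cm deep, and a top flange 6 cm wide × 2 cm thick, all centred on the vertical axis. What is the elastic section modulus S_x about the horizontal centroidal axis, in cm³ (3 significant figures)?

S_x ≈ 166 cm³

Split into non-overlapping primitives; take the origin at the lower-left of the bounding box.
Bottom plate: 15 × 1.6, A = 24 cm², y = 0.8 cm, Ī = 5.12 cm⁴.
Web plate: 1.2 × 11, A = 13.2 cm², y = 7.1 cm, Ī = 133.1 cm⁴.
Top plate: 6 × 2, A = 12 cm², y = 13.6 cm, Ī = 4 cm⁴.
Centroid: ȳ = ΣA·y / ΣA = 5.6122 cm.
Transfer each piece to the horizontal centroidal axis using Ī + A·d² with d = y − 5.6122:
  bottom plate: d = -4.8122 cm → contributes +560.89 cm⁴
  web plate: d = 1.4878 cm → contributes +162.32 cm⁴
  top plate: d = 7.9878 cm → contributes +769.66 cm⁴
Total I = 1492.9 cm⁴.
Extreme fibre distance c = 8.9878 cm; S = I/c = 166.1 cm³.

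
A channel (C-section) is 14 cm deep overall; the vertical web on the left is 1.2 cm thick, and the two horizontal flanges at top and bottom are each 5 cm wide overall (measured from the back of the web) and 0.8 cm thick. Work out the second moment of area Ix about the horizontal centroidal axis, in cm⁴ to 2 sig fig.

Ix ≈ 540 cm⁴

Break the section into simple shapes (no overlaps), measuring from the bottom-left corner of the bounding box.
Web: 1.2 × 14, A = 16.8 cm², y = 7 cm, Ī = 274.4 cm⁴.
Top flange (beyond web): 3.8 × 0.8, A = 3.04 cm², y = 13.6 cm, Ī = 0.1621 cm⁴.
Bottom flange (beyond web): 3.8 × 0.8, A = 3.04 cm², y = 0.4 cm, Ī = 0.1621 cm⁴.
By symmetry the centroid is at mid-height, ȳ = 7 cm.
Transfer each piece to the horizontal centroidal axis using Ī + A·d² with d = y − 7:
  web: d = 0 cm → contributes +274.4 cm⁴
  top flange (beyond web): d = 6.6 cm → contributes +132.6 cm⁴
  bottom flange (beyond web): d = -6.6 cm → contributes +132.6 cm⁴
Total I = 539.6 cm⁴.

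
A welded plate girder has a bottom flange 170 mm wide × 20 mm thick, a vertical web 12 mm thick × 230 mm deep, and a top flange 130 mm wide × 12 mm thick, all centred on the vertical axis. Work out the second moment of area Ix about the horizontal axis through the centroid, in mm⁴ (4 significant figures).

Break the section into simple shapes (no overlaps), measuring from the bottom-left corner of the bounding box.
Bottom plate: 170 × 20, A = 3 400 mm², y = 10 mm, Ī = 113 333 mm⁴.
Web plate: 12 × 230, A = 2 760 mm², y = 135 mm, Ī = 12 167 000 mm⁴.
Top plate: 130 × 12, A = 1 560 mm², y = 256 mm, Ī = 18 720 mm⁴.
Centroid: ȳ = ΣA·y / ΣA = 104.399 mm.
Transfer each piece to the horizontal axis through the centroid using Ī + A·d² with d = y − 104.399:
  bottom plate: d = -94.399 mm → contributes +30 411 292 mm⁴
  web plate: d = 30.601 mm → contributes +14 751 529 mm⁴
  top plate: d = 151.601 mm → contributes +35 872 004 mm⁴
Total I = 81 034 825 mm⁴.

Ix ≈ 8.103 × 10⁷ mm⁴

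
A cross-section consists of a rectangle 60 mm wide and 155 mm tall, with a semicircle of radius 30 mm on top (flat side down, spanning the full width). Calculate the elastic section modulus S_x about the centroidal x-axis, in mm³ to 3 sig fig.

S_x ≈ 3.00 × 10⁵ mm³

Split into non-overlapping primitives; take the origin at the lower-left of the bounding box.
Rectangular body: 60 × 155, A = 9 300 mm², y = 77.5 mm, Ī = 18 619 375 mm⁴.
Semicircular cap: semicircle r = 30, A = 1413.7 mm², y = 167.73 mm, Ī = 88 903 mm⁴.
Centroid: ȳ = ΣA·y / ΣA = 89.407 mm.
Transfer each piece to the centroidal x-axis using Ī + A·d² with d = y − 89.407:
  rectangular body: d = -11.907 mm → contributes +19 937 791 mm⁴
  semicircular cap: d = 78.326 mm → contributes +8 761 975 mm⁴
Total I = 28 699 766 mm⁴.
Extreme fibre distance c = 95.593 mm; S = I/c = 300 227 mm³.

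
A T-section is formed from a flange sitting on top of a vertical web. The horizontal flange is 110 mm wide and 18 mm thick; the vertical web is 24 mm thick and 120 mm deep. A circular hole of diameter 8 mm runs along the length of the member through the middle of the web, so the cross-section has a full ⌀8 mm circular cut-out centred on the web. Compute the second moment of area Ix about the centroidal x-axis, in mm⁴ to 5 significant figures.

Ix ≈ 9.0554 × 10⁶ mm⁴

Split into non-overlapping primitives; take the origin at the lower-left of the bounding box.
Flange: 110 × 18, A = 1 980 mm², y = 129 mm, Ī = 53 460 mm⁴.
Web: 24 × 120, A = 2 880 mm², y = 60 mm, Ī = 3 456 000 mm⁴.
Hole (subtracted): ⌀8, A = 50.26548 mm², y = 60 mm, Ī = 201.0619 mm⁴.
Centroid: ȳ = ΣA·y / ΣA = 88.40489 mm.
Transfer each piece to the centroidal x-axis using Ī + A·d² with d = y − 88.40489:
  flange: d = 40.59511 mm → contributes +3 316 426 mm⁴
  web: d = -28.40489 mm → contributes +5 779 693 mm⁴
  hole: d = -28.40489 mm → contributes −40757.16 mm⁴
Total I = 9 055 362 mm⁴.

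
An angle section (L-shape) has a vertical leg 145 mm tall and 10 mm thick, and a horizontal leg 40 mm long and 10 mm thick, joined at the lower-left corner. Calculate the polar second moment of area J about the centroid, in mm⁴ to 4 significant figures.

J ≈ 3.810 × 10⁶ mm⁴

Treat the section as a set of non-overlapping primitives; coordinates are from the bounding-box lower-left.
Vertical leg: 10 × 145, A = 1 450 mm², y = 72.5 mm, Ī = 2 540 521 mm⁴.
Horizontal leg (remainder): 30 × 10, A = 300 mm², y = 5 mm, Ī = 2 500 mm⁴.
Centroid: ȳ = ΣA·y / ΣA = 60.9286 mm.
Transfer each piece to the centroidal x-axis using Ī + A·d² with d = y − 60.9286:
  vertical leg: d = 11.5714 mm → contributes +2 734 673 mm⁴
  horizontal leg (remainder): d = -55.9286 mm → contributes +940 902 mm⁴
Total I = 3 675 574 mm⁴.
For the y-axis: x̄ = 8.42857 mm.
Repeating about the centroidal y-axis gives I_y = 134 012 mm⁴.
Polar second moment: J = I_x + I_y = 3 809 586 mm⁴.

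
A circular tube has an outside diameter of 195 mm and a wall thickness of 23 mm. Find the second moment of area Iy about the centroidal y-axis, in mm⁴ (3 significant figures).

Iy ≈ 4.68 × 10⁷ mm⁴

Decompose the section into non-overlapping parts with the origin at the bottom-left of its bounding rectangle.
Outer circle: ⌀195, A = 29 865 mm², x = 97.5 mm, Ī = 70 975 481 mm⁴.
Bore (subtracted): ⌀149, A = 17 437 mm², x = 97.5 mm, Ī = 24 194 406 mm⁴.
By symmetry the centroid is at mid-width, x̄ = 97.5 mm.
All pieces are centred on the centroidal y-axis, so I = ΣĪ (holes subtracted) = 46 781 075 mm⁴.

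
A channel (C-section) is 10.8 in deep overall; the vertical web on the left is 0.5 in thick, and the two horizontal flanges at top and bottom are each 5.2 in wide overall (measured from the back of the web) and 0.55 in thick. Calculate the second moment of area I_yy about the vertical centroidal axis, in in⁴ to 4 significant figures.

I_yy ≈ 27.48 in⁴

Break the section into simple shapes (no overlaps), measuring from the bottom-left corner of the bounding box.
Web: 0.5 × 10.8, A = 5.4 in², x = 0.25 in, Ī = 0.1125 in⁴.
Top flange (beyond web): 4.7 × 0.55, A = 2.585 in², x = 2.85 in, Ī = 4.75855 in⁴.
Bottom flange (beyond web): 4.7 × 0.55, A = 2.585 in², x = 2.85 in, Ī = 4.75855 in⁴.
Centroid: x̄ = ΣA·x / ΣA = 1.52171 in.
Transfer each piece to the vertical centroidal axis using Ī + A·d² with d = x − 1.52171:
  web: d = -1.27171 in → contributes +8.84566 in⁴
  top flange (beyond web): d = 1.32829 in → contributes +9.31939 in⁴
  bottom flange (beyond web): d = 1.32829 in → contributes +9.31939 in⁴
Total I = 27.4845 in⁴.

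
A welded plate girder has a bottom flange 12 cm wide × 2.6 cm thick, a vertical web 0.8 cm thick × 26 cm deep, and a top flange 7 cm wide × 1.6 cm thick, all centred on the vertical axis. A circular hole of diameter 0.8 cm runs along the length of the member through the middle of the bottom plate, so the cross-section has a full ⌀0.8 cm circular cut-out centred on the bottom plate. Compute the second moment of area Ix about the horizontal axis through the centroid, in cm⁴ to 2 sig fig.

Ix ≈ 8300 cm⁴

Treat the section as a set of non-overlapping primitives; coordinates are from the bounding-box lower-left.
Bottom plate: 12 × 2.6, A = 31.2 cm², y = 1.3 cm, Ī = 17.58 cm⁴.
Web plate: 0.8 × 26, A = 20.8 cm², y = 15.6 cm, Ī = 1 172 cm⁴.
Top plate: 7 × 1.6, A = 11.2 cm², y = 29.4 cm, Ī = 2.389 cm⁴.
Hole (subtracted): ⌀0.8, A = 0.5027 cm², y = 1.3 cm, Ī = 0.02011 cm⁴.
Centroid: ȳ = ΣA·y / ΣA = 11.06 cm.
Transfer each piece to the horizontal axis through the centroid using Ī + A·d² with d = y − 11.06:
  bottom plate: d = -9.764 cm → contributes +2 992 cm⁴
  web plate: d = 4.536 cm → contributes +1 600 cm⁴
  top plate: d = 18.34 cm → contributes +3 768 cm⁴
  hole: d = -9.764 cm → contributes −47.94 cm⁴
Total I = 8 312 cm⁴.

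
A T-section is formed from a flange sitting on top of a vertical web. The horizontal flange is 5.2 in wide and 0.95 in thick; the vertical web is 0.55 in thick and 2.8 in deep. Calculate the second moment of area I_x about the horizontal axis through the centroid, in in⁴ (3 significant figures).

I_x ≈ 5.51 in⁴

Decompose the section into non-overlapping parts with the origin at the bottom-left of its bounding rectangle.
Flange: 5.2 × 0.95, A = 4.94 in², y = 3.275 in, Ī = 0.37153 in⁴.
Web: 0.55 × 2.8, A = 1.54 in², y = 1.4 in, Ī = 1.0061 in⁴.
Centroid: ȳ = ΣA·y / ΣA = 2.8294 in.
Transfer each piece to the horizontal axis through the centroid using Ī + A·d² with d = y − 2.8294:
  flange: d = 0.4456 in → contributes +1.3524 in⁴
  web: d = -1.4294 in → contributes +4.1526 in⁴
Total I = 5.505 in⁴.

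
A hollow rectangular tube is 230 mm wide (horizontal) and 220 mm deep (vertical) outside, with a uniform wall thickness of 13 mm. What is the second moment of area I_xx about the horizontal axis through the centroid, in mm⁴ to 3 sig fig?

I_xx ≈ 8.00 × 10⁷ mm⁴

Split into non-overlapping primitives; take the origin at the lower-left of the bounding box.
Outer rectangle: 230 × 220, A = 50 600 mm², y = 110 mm, Ī = 204 086 667 mm⁴.
Inner void (subtracted): 204 × 194, A = 39 576 mm², y = 110 mm, Ī = 124 123 528 mm⁴.
By symmetry the centroid is at mid-height, ȳ = 110 mm.
All pieces are centred on the horizontal axis through the centroid, so I = ΣĪ (holes subtracted) = 79 963 139 mm⁴.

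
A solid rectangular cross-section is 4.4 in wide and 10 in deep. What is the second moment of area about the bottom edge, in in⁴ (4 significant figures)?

The section: 4.4 × 10, A = 44 in², y = 5 in, Ī = 366.667 in⁴.
Transfer it to the bottom edge using Ī + A·d² with d = y − 0:
  the section: d = 5 in → contributes +1466.67 in⁴
Total I = 1466.67 in⁴.

I_base ≈ 1467 in⁴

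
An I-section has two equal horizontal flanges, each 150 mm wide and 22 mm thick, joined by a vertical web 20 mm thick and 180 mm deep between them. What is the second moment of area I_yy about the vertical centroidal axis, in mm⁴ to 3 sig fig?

I_yy ≈ 1.25 × 10⁷ mm⁴

Break the section into simple shapes (no overlaps), measuring from the bottom-left corner of the bounding box.
Bottom flange: 150 × 22, A = 3 300 mm², x = 75 mm, Ī = 6 187 500 mm⁴.
Web: 20 × 180, A = 3 600 mm², x = 75 mm, Ī = 120 000 mm⁴.
Top flange: 150 × 22, A = 3 300 mm², x = 75 mm, Ī = 6 187 500 mm⁴.
By symmetry the centroid is at mid-width, x̄ = 75 mm.
All pieces are centred on the vertical centroidal axis, so I = ΣĪ = 12 495 000 mm⁴.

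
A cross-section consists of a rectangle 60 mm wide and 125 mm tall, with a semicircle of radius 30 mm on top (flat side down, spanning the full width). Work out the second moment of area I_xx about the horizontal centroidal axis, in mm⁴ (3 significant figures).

Split into non-overlapping primitives; take the origin at the lower-left of the bounding box.
Rectangular body: 60 × 125, A = 7 500 mm², y = 62.5 mm, Ī = 9 765 625 mm⁴.
Semicircular cap: semicircle r = 30, A = 1413.7 mm², y = 137.73 mm, Ī = 88 903 mm⁴.
Centroid: ȳ = ΣA·y / ΣA = 74.432 mm.
Transfer each piece to the horizontal centroidal axis using Ī + A·d² with d = y − 74.432:
  rectangular body: d = -11.932 mm → contributes +10 833 396 mm⁴
  semicircular cap: d = 63.301 mm → contributes +5 753 605 mm⁴
Total I = 16 587 001 mm⁴.

I_xx ≈ 1.66 × 10⁷ mm⁴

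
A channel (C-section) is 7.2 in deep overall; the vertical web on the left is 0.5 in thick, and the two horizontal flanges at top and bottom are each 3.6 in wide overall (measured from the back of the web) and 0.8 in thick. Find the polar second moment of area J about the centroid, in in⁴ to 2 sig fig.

Break the section into simple shapes (no overlaps), measuring from the bottom-left corner of the bounding box.
Web: 0.5 × 7.2, A = 3.6 in², y = 3.6 in, Ī = 15.55 in⁴.
Top flange (beyond web): 3.1 × 0.8, A = 2.48 in², y = 6.8 in, Ī = 0.1323 in⁴.
Bottom flange (beyond web): 3.1 × 0.8, A = 2.48 in², y = 0.4 in, Ī = 0.1323 in⁴.
By symmetry the centroid is at mid-height, ȳ = 3.6 in.
Transfer each piece to the centroidal x-axis using Ī + A·d² with d = y − 3.6:
  web: d = 0 in → contributes +15.55 in⁴
  top flange (beyond web): d = 3.2 in → contributes +25.53 in⁴
  bottom flange (beyond web): d = -3.2 in → contributes +25.53 in⁴
Total I = 66.61 in⁴.
For the y-axis: x̄ = 1.293 in.
Repeating about the centroidal y-axis gives I_y = 10.81 in⁴.
Polar second moment: J = I_x + I_y = 77.41 in⁴.

J ≈ 77 in⁴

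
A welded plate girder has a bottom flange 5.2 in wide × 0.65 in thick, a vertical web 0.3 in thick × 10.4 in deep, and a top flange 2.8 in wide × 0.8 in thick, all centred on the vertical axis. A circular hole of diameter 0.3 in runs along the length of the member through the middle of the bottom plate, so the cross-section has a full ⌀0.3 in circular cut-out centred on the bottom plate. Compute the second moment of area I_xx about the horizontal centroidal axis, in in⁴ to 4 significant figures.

I_xx ≈ 195.8 in⁴

Decompose the section into non-overlapping parts with the origin at the bottom-left of its bounding rectangle.
Bottom plate: 5.2 × 0.65, A = 3.38 in², y = 0.325 in, Ī = 0.119004 in⁴.
Web plate: 0.3 × 10.4, A = 3.12 in², y = 5.85 in, Ī = 28.1216 in⁴.
Top plate: 2.8 × 0.8, A = 2.24 in², y = 11.45 in, Ī = 0.119467 in⁴.
Hole (subtracted): ⌀0.3, A = 0.0706858 in², y = 0.325 in, Ī = 0.000397608 in⁴.
Centroid: ȳ = ΣA·y / ΣA = 5.1879 in.
Transfer each piece to the horizontal centroidal axis using Ī + A·d² with d = y − 5.1879:
  bottom plate: d = -4.8629 in → contributes +80.0485 in⁴
  web plate: d = 0.662101 in → contributes +29.4893 in⁴
  top plate: d = 6.2621 in → contributes +87.9586 in⁴
  hole: d = -4.8629 in → contributes −1.67196 in⁴
Total I = 195.825 in⁴.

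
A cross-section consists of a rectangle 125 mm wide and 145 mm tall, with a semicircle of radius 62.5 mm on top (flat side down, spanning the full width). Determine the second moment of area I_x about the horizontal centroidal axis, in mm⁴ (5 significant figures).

I_x ≈ 7.8383 × 10⁷ mm⁴

Break the section into simple shapes (no overlaps), measuring from the bottom-left corner of the bounding box.
Rectangular body: 125 × 145, A = 18 125 mm², y = 72.5 mm, Ī = 31 756 510 mm⁴.
Semicircular cap: semicircle r = 62.5, A = 6135.923 mm², y = 171.5258 mm, Ī = 1 674 758 mm⁴.
Centroid: ȳ = ΣA·y / ΣA = 97.545 mm.
Transfer each piece to the horizontal centroidal axis using Ī + A·d² with d = y − 97.545:
  rectangular body: d = -25.045 mm → contributes +43 125 454 mm⁴
  semicircular cap: d = 73.98082 mm → contributes +35 257 661 mm⁴
Total I = 78 383 115 mm⁴.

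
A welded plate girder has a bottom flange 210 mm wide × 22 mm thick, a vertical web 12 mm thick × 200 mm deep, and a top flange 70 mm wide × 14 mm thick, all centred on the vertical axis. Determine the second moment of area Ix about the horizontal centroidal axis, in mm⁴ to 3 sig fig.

Split into non-overlapping primitives; take the origin at the lower-left of the bounding box.
Bottom plate: 210 × 22, A = 4 620 mm², y = 11 mm, Ī = 186 340 mm⁴.
Web plate: 12 × 200, A = 2 400 mm², y = 122 mm, Ī = 8 000 000 mm⁴.
Top plate: 70 × 14, A = 980 mm², y = 229 mm, Ī = 16 007 mm⁴.
Centroid: ȳ = ΣA·y / ΣA = 71.005 mm.
Transfer each piece to the horizontal centroidal axis using Ī + A·d² with d = y − 71.005:
  bottom plate: d = -60.005 mm → contributes +16 821 112 mm⁴
  web plate: d = 50.995 mm → contributes +14 241 176 mm⁴
  top plate: d = 158 mm → contributes +24 479 178 mm⁴
Total I = 55 541 466 mm⁴.

Ix ≈ 5.55 × 10⁷ mm⁴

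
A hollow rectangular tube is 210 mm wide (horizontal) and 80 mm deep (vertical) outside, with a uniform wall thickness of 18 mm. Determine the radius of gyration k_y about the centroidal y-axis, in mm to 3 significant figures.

Split into non-overlapping primitives; take the origin at the lower-left of the bounding box.
Outer rectangle: 210 × 80, A = 16 800 mm², x = 105 mm, Ī = 61 740 000 mm⁴.
Inner void (subtracted): 174 × 44, A = 7 656 mm², x = 105 mm, Ī = 19 316 088 mm⁴.
By symmetry the centroid is at mid-width, x̄ = 105 mm.
All pieces are centred on the centroidal y-axis, so I = ΣĪ (holes subtracted) = 42 423 912 mm⁴.
Radius of gyration: k = √(I/A) = √(42 423 912 / 9 144) = 68.114 mm.

k_y ≈ 68.1 mm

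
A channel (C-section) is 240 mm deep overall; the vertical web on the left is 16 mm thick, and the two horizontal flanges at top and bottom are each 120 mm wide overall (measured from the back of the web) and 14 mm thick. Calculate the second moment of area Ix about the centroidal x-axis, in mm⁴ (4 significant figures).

Decompose the section into non-overlapping parts with the origin at the bottom-left of its bounding rectangle.
Web: 16 × 240, A = 3 840 mm², y = 120 mm, Ī = 18 432 000 mm⁴.
Top flange (beyond web): 104 × 14, A = 1 456 mm², y = 233 mm, Ī = 23781.3 mm⁴.
Bottom flange (beyond web): 104 × 14, A = 1 456 mm², y = 7 mm, Ī = 23781.3 mm⁴.
By symmetry the centroid is at mid-height, ȳ = 120 mm.
Transfer each piece to the centroidal x-axis using Ī + A·d² with d = y − 120:
  web: d = 0 mm → contributes +18 432 000 mm⁴
  top flange (beyond web): d = 113 mm → contributes +18 615 445 mm⁴
  bottom flange (beyond web): d = -113 mm → contributes +18 615 445 mm⁴
Total I = 55 662 891 mm⁴.

Ix ≈ 5.566 × 10⁷ mm⁴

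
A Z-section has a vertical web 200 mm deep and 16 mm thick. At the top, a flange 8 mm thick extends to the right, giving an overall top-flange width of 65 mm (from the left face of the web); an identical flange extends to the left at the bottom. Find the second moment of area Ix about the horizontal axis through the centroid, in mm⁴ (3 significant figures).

Split into non-overlapping primitives; take the origin at the lower-left of the bounding box.
Web: 16 × 200, A = 3 200 mm², y = 100 mm, Ī = 10 666 667 mm⁴.
Top flange (beyond web): 49 × 8, A = 392 mm², y = 196 mm, Ī = 2090.7 mm⁴.
Bottom flange (beyond web): 49 × 8, A = 392 mm², y = 4 mm, Ī = 2090.7 mm⁴.
Centroid: ȳ = ΣA·y / ΣA = 100 mm.
Transfer each piece to the horizontal axis through the centroid using Ī + A·d² with d = y − 100:
  web: d = 0 mm → contributes +10 666 667 mm⁴
  top flange (beyond web): d = 96 mm → contributes +3 614 763 mm⁴
  bottom flange (beyond web): d = -96 mm → contributes +3 614 763 mm⁴
Total I = 17 896 192 mm⁴.

Ix ≈ 1.79 × 10⁷ mm⁴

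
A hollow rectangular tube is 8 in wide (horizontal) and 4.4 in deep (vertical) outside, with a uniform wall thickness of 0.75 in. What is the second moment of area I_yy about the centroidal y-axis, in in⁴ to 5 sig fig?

I_yy ≈ 121.37 in⁴

Decompose the section into non-overlapping parts with the origin at the bottom-left of its bounding rectangle.
Outer rectangle: 8 × 4.4, A = 35.2 in², x = 4 in, Ī = 187.7333 in⁴.
Inner void (subtracted): 6.5 × 2.9, A = 18.85 in², x = 4 in, Ī = 66.36771 in⁴.
By symmetry the centroid is at mid-width, x̄ = 4 in.
All pieces are centred on the centroidal y-axis, so I = ΣĪ (holes subtracted) = 121.3656 in⁴.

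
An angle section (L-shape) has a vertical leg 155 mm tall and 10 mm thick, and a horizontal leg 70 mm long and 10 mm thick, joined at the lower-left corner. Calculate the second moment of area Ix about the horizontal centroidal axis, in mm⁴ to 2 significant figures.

Ix ≈ 5.4 × 10⁶ mm⁴

Split into non-overlapping primitives; take the origin at the lower-left of the bounding box.
Vertical leg: 10 × 155, A = 1 550 mm², y = 77.5 mm, Ī = 3 103 229 mm⁴.
Horizontal leg (remainder): 60 × 10, A = 600 mm², y = 5 mm, Ī = 5 000 mm⁴.
Centroid: ȳ = ΣA·y / ΣA = 57.27 mm.
Transfer each piece to the horizontal centroidal axis using Ī + A·d² with d = y − 57.27:
  vertical leg: d = 20.23 mm → contributes +3 737 732 mm⁴
  horizontal leg (remainder): d = -52.27 mm → contributes +1 644 131 mm⁴
Total I = 5 381 863 mm⁴.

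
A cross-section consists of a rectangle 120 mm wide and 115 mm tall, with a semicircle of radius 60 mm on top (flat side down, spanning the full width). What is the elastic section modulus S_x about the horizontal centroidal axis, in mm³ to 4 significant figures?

S_x ≈ 4.737 × 10⁵ mm³

Decompose the section into non-overlapping parts with the origin at the bottom-left of its bounding rectangle.
Rectangular body: 120 × 115, A = 13 800 mm², y = 57.5 mm, Ī = 15 208 750 mm⁴.
Semicircular cap: semicircle r = 60, A = 5654.87 mm², y = 140.465 mm, Ī = 1 422 450 mm⁴.
Centroid: ȳ = ΣA·y / ΣA = 81.615 mm.
Transfer each piece to the horizontal centroidal axis using Ī + A·d² with d = y − 81.615:
  rectangular body: d = -24.115 mm → contributes +23 233 933 mm⁴
  semicircular cap: d = 58.8498 mm → contributes +21 006 913 mm⁴
Total I = 44 240 847 mm⁴.
Extreme fibre distance c = 93.385 mm; S = I/c = 473 747 mm³.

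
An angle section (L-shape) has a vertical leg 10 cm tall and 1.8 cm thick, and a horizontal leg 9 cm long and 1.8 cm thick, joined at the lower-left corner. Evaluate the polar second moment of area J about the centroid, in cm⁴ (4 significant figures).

Break the section into simple shapes (no overlaps), measuring from the bottom-left corner of the bounding box.
Vertical leg: 1.8 × 10, A = 18 cm², y = 5 cm, Ī = 150 cm⁴.
Horizontal leg (remainder): 7.2 × 1.8, A = 12.96 cm², y = 0.9 cm, Ī = 3.4992 cm⁴.
Centroid: ȳ = ΣA·y / ΣA = 3.28372 cm.
Transfer each piece to the centroidal x-axis using Ī + A·d² with d = y − 3.28372:
  vertical leg: d = 1.71628 cm → contributes +203.021 cm⁴
  horizontal leg (remainder): d = -2.38372 cm → contributes +77.1395 cm⁴
Total I = 280.161 cm⁴.
For the y-axis: x̄ = 2.78372 cm.
Repeating about the centroidal y-axis gives I_y = 213.429 cm⁴.
Polar second moment: J = I_x + I_y = 493.589 cm⁴.

J ≈ 493.6 cm⁴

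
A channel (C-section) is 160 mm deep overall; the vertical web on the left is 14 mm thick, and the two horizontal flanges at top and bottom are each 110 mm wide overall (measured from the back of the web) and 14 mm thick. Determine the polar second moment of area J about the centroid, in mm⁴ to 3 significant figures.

J ≈ 2.49 × 10⁷ mm⁴

Break the section into simple shapes (no overlaps), measuring from the bottom-left corner of the bounding box.
Web: 14 × 160, A = 2 240 mm², y = 80 mm, Ī = 4 778 667 mm⁴.
Top flange (beyond web): 96 × 14, A = 1 344 mm², y = 153 mm, Ī = 21 952 mm⁴.
Bottom flange (beyond web): 96 × 14, A = 1 344 mm², y = 7 mm, Ī = 21 952 mm⁴.
By symmetry the centroid is at mid-height, ȳ = 80 mm.
Transfer each piece to the centroidal x-axis using Ī + A·d² with d = y − 80:
  web: d = 0 mm → contributes +4 778 667 mm⁴
  top flange (beyond web): d = 73 mm → contributes +7 184 128 mm⁴
  bottom flange (beyond web): d = -73 mm → contributes +7 184 128 mm⁴
Total I = 19 146 923 mm⁴.
For the y-axis: x̄ = 37 mm.
Repeating about the centroidal y-axis gives I_y = 5 796 971 mm⁴.
Polar second moment: J = I_x + I_y = 24 943 893 mm⁴.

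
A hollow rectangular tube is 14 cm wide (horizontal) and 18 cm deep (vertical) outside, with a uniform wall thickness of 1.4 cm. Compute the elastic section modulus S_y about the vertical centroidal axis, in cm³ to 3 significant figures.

Break the section into simple shapes (no overlaps), measuring from the bottom-left corner of the bounding box.
Outer rectangle: 14 × 18, A = 252 cm², x = 7 cm, Ī = 4 116 cm⁴.
Inner void (subtracted): 11.2 × 15.2, A = 170.24 cm², x = 7 cm, Ī = 1779.6 cm⁴.
By symmetry the centroid is at mid-width, x̄ = 7 cm.
All pieces are centred on the vertical centroidal axis, so I = ΣĪ (holes subtracted) = 2336.4 cm⁴.
Extreme fibre distance c = 7 cm; S = I/c = 333.77 cm³.

S_y ≈ 334 cm³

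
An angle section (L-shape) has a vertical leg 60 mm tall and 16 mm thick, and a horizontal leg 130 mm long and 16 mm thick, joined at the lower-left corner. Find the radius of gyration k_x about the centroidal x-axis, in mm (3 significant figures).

Break the section into simple shapes (no overlaps), measuring from the bottom-left corner of the bounding box.
Vertical leg: 16 × 60, A = 960 mm², y = 30 mm, Ī = 288 000 mm⁴.
Horizontal leg (remainder): 114 × 16, A = 1 824 mm², y = 8 mm, Ī = 38 912 mm⁴.
Centroid: ȳ = ΣA·y / ΣA = 15.586 mm.
Transfer each piece to the centroidal x-axis using Ī + A·d² with d = y − 15.586:
  vertical leg: d = 14.414 mm → contributes +487 447 mm⁴
  horizontal leg (remainder): d = -7.5862 mm → contributes +143 884 mm⁴
Total I = 631 331 mm⁴.
Radius of gyration: k = √(I/A) = √(631 331 / 2 784) = 15.059 mm.

k_x ≈ 15.1 mm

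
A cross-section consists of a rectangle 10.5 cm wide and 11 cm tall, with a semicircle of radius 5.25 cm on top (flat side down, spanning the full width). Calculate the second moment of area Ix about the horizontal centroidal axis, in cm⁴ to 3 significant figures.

Decompose the section into non-overlapping parts with the origin at the bottom-left of its bounding rectangle.
Rectangular body: 10.5 × 11, A = 115.5 cm², y = 5.5 cm, Ī = 1164.6 cm⁴.
Semicircular cap: semicircle r = 5.25, A = 43.295 cm², y = 13.228 cm, Ī = 83.381 cm⁴.
Centroid: ȳ = ΣA·y / ΣA = 7.6071 cm.
Transfer each piece to the horizontal centroidal axis using Ī + A·d² with d = y − 7.6071:
  rectangular body: d = -2.1071 cm → contributes +1677.4 cm⁴
  semicircular cap: d = 5.6211 cm → contributes +1451.4 cm⁴
Total I = 3128.8 cm⁴.

Ix ≈ 3130 cm⁴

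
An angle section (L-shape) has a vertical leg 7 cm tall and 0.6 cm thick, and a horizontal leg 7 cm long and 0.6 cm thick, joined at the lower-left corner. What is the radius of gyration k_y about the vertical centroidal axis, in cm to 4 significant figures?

Split into non-overlapping primitives; take the origin at the lower-left of the bounding box.
Vertical leg: 0.6 × 7, A = 4.2 cm², x = 0.3 cm, Ī = 0.126 cm⁴.
Horizontal leg (remainder): 6.4 × 0.6, A = 3.84 cm², x = 3.8 cm, Ī = 13.1072 cm⁴.
Centroid: x̄ = ΣA·x / ΣA = 1.97164 cm.
Transfer each piece to the vertical centroidal axis using Ī + A·d² with d = x − 1.97164:
  vertical leg: d = -1.67164 cm → contributes +11.8624 cm⁴
  horizontal leg (remainder): d = 1.82836 cm → contributes +25.9439 cm⁴
Total I = 37.8063 cm⁴.
Radius of gyration: k = √(I/A) = √(37.8063 / 8.04) = 2.16847 cm.

k_y ≈ 2.168 cm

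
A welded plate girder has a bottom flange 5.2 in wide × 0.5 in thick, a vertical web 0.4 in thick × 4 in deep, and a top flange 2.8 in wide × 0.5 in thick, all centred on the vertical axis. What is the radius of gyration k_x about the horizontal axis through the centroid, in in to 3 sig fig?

k_x ≈ 1.94 in

Treat the section as a set of non-overlapping primitives; coordinates are from the bounding-box lower-left.
Bottom plate: 5.2 × 0.5, A = 2.6 in², y = 0.25 in, Ī = 0.054167 in⁴.
Web plate: 0.4 × 4, A = 1.6 in², y = 2.5 in, Ī = 2.1333 in⁴.
Top plate: 2.8 × 0.5, A = 1.4 in², y = 4.75 in, Ī = 0.029167 in⁴.
Centroid: ȳ = ΣA·y / ΣA = 2.0179 in.
Transfer each piece to the horizontal axis through the centroid using Ī + A·d² with d = y − 2.0179:
  bottom plate: d = -1.7679 in → contributes +8.18 in⁴
  web plate: d = 0.48214 in → contributes +2.5053 in⁴
  top plate: d = 2.7321 in → contributes +10.48 in⁴
Total I = 21.165 in⁴.
Radius of gyration: k = √(I/A) = √(21.165 / 5.6) = 1.9441 in.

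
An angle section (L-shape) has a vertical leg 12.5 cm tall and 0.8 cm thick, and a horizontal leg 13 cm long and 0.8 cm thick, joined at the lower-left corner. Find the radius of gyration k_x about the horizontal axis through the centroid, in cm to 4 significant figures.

Break the section into simple shapes (no overlaps), measuring from the bottom-left corner of the bounding box.
Vertical leg: 0.8 × 12.5, A = 10 cm², y = 6.25 cm, Ī = 130.208 cm⁴.
Horizontal leg (remainder): 12.2 × 0.8, A = 9.76 cm², y = 0.4 cm, Ī = 0.520533 cm⁴.
Centroid: ȳ = ΣA·y / ΣA = 3.36053 cm.
Transfer each piece to the horizontal axis through the centroid using Ī + A·d² with d = y − 3.36053:
  vertical leg: d = 2.88947 cm → contributes +213.699 cm⁴
  horizontal leg (remainder): d = -2.96053 cm → contributes +86.0642 cm⁴
Total I = 299.763 cm⁴.
Radius of gyration: k = √(I/A) = √(299.763 / 19.76) = 3.89489 cm.

k_x ≈ 3.895 cm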